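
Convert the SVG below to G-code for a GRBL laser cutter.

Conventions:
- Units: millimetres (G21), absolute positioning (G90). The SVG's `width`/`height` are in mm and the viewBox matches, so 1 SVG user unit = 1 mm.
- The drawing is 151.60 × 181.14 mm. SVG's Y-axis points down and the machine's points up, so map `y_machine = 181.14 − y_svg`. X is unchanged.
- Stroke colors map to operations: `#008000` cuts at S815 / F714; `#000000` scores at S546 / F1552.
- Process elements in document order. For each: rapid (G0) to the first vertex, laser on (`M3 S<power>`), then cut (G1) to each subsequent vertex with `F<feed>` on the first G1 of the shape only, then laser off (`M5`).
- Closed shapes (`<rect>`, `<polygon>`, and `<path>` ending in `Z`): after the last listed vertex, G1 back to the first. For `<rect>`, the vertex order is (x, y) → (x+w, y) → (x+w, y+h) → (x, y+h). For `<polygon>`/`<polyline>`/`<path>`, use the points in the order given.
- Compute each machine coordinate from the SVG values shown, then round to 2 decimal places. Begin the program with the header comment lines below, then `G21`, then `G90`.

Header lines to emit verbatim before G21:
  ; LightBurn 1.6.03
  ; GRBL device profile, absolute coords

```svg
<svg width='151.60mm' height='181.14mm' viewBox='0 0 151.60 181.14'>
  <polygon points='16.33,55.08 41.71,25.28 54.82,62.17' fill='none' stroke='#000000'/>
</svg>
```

; LightBurn 1.6.03
; GRBL device profile, absolute coords
G21
G90
G0 X16.33 Y126.06
M3 S546
G1 X41.71 Y155.86 F1552
G1 X54.82 Y118.97
G1 X16.33 Y126.06
M5

Since the viewBox matches the mm dimensions, user units are millimetres directly. The only transform is the Y-flip y_m = 181.14 − y_svg.

Shape 1 is a regular polygon drawn with `<polygon>`. Its stroke #000000 means score at S546, F1552. After flipping Y the toolpath is (16.33,126.06) → (41.71,155.86) → (54.82,118.97) → (16.33,126.06), returning to the start.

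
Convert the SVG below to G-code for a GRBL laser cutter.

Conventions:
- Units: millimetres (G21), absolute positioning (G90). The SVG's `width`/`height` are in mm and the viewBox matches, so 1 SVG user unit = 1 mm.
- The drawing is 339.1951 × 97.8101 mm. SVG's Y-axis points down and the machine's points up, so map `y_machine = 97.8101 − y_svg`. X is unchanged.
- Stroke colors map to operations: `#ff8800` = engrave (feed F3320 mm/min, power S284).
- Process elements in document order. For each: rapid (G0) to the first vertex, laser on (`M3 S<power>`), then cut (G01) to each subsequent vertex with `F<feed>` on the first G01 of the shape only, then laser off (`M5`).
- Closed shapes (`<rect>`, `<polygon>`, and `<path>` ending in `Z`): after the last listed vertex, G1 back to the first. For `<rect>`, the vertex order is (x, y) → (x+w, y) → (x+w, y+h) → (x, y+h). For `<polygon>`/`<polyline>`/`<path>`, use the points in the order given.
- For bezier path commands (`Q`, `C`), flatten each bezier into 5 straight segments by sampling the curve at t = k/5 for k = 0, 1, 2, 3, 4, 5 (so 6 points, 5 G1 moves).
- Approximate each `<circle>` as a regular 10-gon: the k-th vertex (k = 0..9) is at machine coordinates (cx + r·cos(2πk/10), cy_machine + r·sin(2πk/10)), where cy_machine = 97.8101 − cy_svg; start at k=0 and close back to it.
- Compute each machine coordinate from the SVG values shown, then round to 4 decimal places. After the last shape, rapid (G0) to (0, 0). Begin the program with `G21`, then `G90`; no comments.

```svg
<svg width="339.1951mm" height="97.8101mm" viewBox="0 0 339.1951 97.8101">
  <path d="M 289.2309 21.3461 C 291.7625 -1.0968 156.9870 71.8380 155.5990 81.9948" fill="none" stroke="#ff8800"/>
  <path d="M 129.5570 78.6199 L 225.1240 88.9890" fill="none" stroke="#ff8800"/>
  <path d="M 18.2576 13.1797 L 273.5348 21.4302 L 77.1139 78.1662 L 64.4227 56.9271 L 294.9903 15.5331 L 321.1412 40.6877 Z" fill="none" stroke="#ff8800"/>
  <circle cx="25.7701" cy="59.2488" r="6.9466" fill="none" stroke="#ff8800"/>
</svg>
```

Since the viewBox matches the mm dimensions, user units are millimetres directly. The only transform is the Y-flip y_m = 97.8101 − y_svg.

Shape 1 is a cubic bezier drawn with `<path>`. Its stroke #ff8800 means engrave at S284, F3320. After flipping Y the toolpath is (289.2309,76.4640) → (276.4386,79.7497) → (243.6859,67.7361) → (203.9661,48.0149) → (170.2727,28.1775) → (155.5990,15.8153).

Shape 2 is a line segment drawn with `<path>`. Its stroke #ff8800 means engrave at S284, F3320. After flipping Y the toolpath is (129.5570,19.1902) → (225.1240,8.8211).

Shape 3 is a closed polygon drawn with `<path>`. Its stroke #ff8800 means engrave at S284, F3320. After flipping Y the toolpath is (18.2576,84.6304) → (273.5348,76.3799) → (77.1139,19.6439) → (64.4227,40.8830) → (294.9903,82.2770) → (321.1412,57.1224) → (18.2576,84.6304), returning to the start.

Shape 4 is a circle drawn with `<circle>`. Its stroke #ff8800 means engrave at S284, F3320. After flipping Y the toolpath is (32.7167,38.5613) → (31.3900,42.6444) → (27.9167,45.1679) → (23.6235,45.1679) → (20.1502,42.6444) → (18.8235,38.5613) → (20.1502,34.4782) → (23.6235,31.9547) → (27.9167,31.9547) → (31.3900,34.4782) → (32.7167,38.5613), returning to the start.

G21
G90
G0 X289.2309 Y76.4640
M3 S284
G01 X276.4386 Y79.7497 F3320
G01 X243.6859 Y67.7361
G01 X203.9661 Y48.0149
G01 X170.2727 Y28.1775
G01 X155.5990 Y15.8153
M5
G0 X129.5570 Y19.1902
M3 S284
G01 X225.1240 Y8.8211 F3320
M5
G0 X18.2576 Y84.6304
M3 S284
G01 X273.5348 Y76.3799 F3320
G01 X77.1139 Y19.6439
G01 X64.4227 Y40.8830
G01 X294.9903 Y82.2770
G01 X321.1412 Y57.1224
G01 X18.2576 Y84.6304
M5
G0 X32.7167 Y38.5613
M3 S284
G01 X31.3900 Y42.6444 F3320
G01 X27.9167 Y45.1679
G01 X23.6235 Y45.1679
G01 X20.1502 Y42.6444
G01 X18.8235 Y38.5613
G01 X20.1502 Y34.4782
G01 X23.6235 Y31.9547
G01 X27.9167 Y31.9547
G01 X31.3900 Y34.4782
G01 X32.7167 Y38.5613
M5
G0 X0.0000 Y0.0000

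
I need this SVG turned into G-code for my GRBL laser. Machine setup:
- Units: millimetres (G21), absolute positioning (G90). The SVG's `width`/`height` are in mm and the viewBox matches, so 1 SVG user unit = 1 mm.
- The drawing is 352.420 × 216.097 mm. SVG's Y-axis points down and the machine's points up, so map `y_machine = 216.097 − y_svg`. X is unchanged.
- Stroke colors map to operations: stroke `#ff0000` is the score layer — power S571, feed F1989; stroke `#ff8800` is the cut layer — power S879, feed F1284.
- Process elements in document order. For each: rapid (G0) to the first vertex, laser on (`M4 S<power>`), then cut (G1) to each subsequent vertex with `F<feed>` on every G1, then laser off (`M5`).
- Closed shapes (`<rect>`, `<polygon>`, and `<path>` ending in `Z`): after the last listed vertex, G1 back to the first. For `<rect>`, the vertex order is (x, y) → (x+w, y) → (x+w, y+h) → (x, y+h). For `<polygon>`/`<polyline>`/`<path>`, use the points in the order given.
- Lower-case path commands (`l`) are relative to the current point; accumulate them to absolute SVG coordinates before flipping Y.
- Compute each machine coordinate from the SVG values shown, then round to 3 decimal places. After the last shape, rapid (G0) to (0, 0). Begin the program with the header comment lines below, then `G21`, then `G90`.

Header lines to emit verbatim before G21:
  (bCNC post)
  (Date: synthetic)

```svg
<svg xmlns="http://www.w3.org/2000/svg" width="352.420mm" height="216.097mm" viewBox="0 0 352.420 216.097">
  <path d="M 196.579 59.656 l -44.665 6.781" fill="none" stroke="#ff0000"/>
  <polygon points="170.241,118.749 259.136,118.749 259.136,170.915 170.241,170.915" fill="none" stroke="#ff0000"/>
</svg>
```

(bCNC post)
(Date: synthetic)
G21
G90
G0 X196.579 Y156.441
M4 S571
G1 X151.914 Y149.660 F1989
M5
G0 X170.241 Y97.348
M4 S571
G1 X259.136 Y97.348 F1989
G1 X259.136 Y45.182 F1989
G1 X170.241 Y45.182 F1989
G1 X170.241 Y97.348 F1989
M5
G0 X0.000 Y0.000

Since the viewBox matches the mm dimensions, user units are millimetres directly. The only transform is the Y-flip y_m = 216.097 − y_svg.

Shape 1 is a line segment drawn with `<path>`. Its stroke #ff0000 means score at S571, F1989. After flipping Y the toolpath is (196.579,156.441) → (151.914,149.660).

Shape 2 is a rectangle drawn with `<polygon>`. Its stroke #ff0000 means score at S571, F1989. After flipping Y the toolpath is (170.241,97.348) → (259.136,97.348) → (259.136,45.182) → (170.241,45.182) → (170.241,97.348), returning to the start.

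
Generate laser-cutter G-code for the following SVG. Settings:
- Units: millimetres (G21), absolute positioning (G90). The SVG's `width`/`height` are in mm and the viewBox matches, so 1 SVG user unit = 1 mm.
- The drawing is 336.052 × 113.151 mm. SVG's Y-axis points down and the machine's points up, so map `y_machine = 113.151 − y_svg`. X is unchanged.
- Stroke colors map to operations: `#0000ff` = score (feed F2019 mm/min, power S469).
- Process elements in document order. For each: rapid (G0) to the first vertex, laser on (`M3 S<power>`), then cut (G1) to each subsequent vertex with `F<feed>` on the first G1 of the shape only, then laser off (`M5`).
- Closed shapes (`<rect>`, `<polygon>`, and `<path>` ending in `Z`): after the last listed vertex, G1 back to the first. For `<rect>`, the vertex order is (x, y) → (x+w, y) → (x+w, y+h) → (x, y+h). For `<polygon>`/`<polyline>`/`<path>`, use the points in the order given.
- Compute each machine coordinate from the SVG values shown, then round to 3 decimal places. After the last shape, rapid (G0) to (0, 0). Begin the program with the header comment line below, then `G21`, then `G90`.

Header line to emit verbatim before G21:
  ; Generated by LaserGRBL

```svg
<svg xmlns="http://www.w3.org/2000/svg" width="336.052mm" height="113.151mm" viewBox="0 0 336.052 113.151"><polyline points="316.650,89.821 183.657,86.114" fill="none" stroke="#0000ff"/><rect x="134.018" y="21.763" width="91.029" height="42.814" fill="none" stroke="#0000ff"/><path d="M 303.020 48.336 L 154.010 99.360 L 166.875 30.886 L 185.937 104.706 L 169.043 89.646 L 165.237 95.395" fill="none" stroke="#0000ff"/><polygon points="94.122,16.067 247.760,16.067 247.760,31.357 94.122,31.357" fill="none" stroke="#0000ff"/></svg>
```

1 u = 1 mm; y_m = 113.151 − y.

[1] `<polyline>` line segment, #0000ff→score S469 F2019: (316.650,23.330) → (183.657,27.037)

[2] `<rect>` rectangle, #0000ff→score S469 F2019: (134.018,91.388) → (225.047,91.388) → (225.047,48.574) → (134.018,48.574) → (134.018,91.388) (closed)

[3] `<path>` open polyline, #0000ff→score S469 F2019: (303.020,64.815) → (154.010,13.791) → (166.875,82.265) → (185.937,8.445) → (169.043,23.505) → (165.237,17.756)

[4] `<polygon>` rectangle, #0000ff→score S469 F2019: (94.122,97.084) → (247.760,97.084) → (247.760,81.794) → (94.122,81.794) → (94.122,97.084) (closed)

; Generated by LaserGRBL
G21
G90
G0 X316.650 Y23.330
M3 S469
G1 X183.657 Y27.037 F2019
M5
G0 X134.018 Y91.388
M3 S469
G1 X225.047 Y91.388 F2019
G1 X225.047 Y48.574
G1 X134.018 Y48.574
G1 X134.018 Y91.388
M5
G0 X303.020 Y64.815
M3 S469
G1 X154.010 Y13.791 F2019
G1 X166.875 Y82.265
G1 X185.937 Y8.445
G1 X169.043 Y23.505
G1 X165.237 Y17.756
M5
G0 X94.122 Y97.084
M3 S469
G1 X247.760 Y97.084 F2019
G1 X247.760 Y81.794
G1 X94.122 Y81.794
G1 X94.122 Y97.084
M5
G0 X0.000 Y0.000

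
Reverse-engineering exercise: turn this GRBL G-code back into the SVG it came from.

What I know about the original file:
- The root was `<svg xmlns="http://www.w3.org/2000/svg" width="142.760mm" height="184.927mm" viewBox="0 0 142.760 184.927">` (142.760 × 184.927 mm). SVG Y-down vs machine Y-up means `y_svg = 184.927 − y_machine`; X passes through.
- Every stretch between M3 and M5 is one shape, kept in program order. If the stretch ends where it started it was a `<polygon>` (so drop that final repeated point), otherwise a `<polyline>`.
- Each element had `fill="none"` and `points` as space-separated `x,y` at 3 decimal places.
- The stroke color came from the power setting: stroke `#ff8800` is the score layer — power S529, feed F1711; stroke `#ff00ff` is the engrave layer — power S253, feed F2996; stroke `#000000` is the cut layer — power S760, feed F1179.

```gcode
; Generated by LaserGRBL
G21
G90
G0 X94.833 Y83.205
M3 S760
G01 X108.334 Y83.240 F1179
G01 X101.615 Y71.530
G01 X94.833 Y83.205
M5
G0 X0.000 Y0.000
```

<svg xmlns="http://www.w3.org/2000/svg" width="142.760mm" height="184.927mm" viewBox="0 0 142.760 184.927">
  <polygon points="94.833,101.722 108.334,101.687 101.615,113.397" fill="none" stroke="#000000"/>
</svg>

Machine Y-up, SVG Y-down with viewBox height 184.927, so y_svg = 184.927 − y_machine; X carries over. Every run uses S760, so all elements get stroke `#000000` (cut).

Run 1: The run returns to its start, so emit a `<polygon>` with points (Y-flipped): 94.833,101.722 108.334,101.687 101.615,113.397.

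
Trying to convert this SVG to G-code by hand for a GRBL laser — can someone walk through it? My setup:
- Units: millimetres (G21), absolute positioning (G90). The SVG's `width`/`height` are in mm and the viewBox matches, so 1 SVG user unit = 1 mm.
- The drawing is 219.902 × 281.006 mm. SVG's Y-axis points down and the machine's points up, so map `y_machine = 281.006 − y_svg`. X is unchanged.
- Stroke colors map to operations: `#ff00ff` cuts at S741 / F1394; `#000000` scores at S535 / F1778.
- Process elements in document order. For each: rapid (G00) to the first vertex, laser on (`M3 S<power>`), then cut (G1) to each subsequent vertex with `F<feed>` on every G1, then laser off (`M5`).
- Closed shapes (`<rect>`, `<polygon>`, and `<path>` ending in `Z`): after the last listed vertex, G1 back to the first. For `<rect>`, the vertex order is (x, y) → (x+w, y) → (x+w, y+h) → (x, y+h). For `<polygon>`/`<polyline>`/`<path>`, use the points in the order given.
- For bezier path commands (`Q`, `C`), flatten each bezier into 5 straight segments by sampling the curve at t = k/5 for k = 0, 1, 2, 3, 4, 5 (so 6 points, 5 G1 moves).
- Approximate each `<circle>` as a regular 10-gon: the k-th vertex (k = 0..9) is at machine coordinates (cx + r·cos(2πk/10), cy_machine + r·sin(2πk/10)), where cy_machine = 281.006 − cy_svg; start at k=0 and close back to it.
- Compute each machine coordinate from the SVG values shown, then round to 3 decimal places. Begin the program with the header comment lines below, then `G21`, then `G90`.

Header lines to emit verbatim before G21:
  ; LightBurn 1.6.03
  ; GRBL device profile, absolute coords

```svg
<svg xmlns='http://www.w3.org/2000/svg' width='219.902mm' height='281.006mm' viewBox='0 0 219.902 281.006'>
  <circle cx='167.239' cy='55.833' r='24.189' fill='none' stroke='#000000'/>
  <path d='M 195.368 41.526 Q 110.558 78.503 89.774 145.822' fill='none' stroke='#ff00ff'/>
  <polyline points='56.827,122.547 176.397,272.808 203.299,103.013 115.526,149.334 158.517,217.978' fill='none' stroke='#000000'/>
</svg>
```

; LightBurn 1.6.03
; GRBL device profile, absolute coords
G21
G90
G00 X191.428 Y225.173
M3 S535
G1 X186.808 Y239.391 F1778
G1 X174.714 Y248.178 F1778
G1 X159.764 Y248.178 F1778
G1 X147.670 Y239.391 F1778
G1 X143.050 Y225.173 F1778
G1 X147.670 Y210.955 F1778
G1 X159.764 Y202.168 F1778
G1 X174.714 Y202.168 F1778
G1 X186.808 Y210.955 F1778
G1 X191.428 Y225.173 F1778
M5
G00 X195.368 Y239.480
M3 S741
G1 X164.005 Y223.476 F1394
G1 X137.764 Y205.044 F1394
G1 X116.645 Y184.184 F1394
G1 X100.649 Y160.898 F1394
G1 X89.774 Y135.184 F1394
M5
G00 X56.827 Y158.459
M3 S535
G1 X176.397 Y8.198 F1778
G1 X203.299 Y177.993 F1778
G1 X115.526 Y131.672 F1778
G1 X158.517 Y63.028 F1778
M5

Since the viewBox matches the mm dimensions, user units are millimetres directly. The only transform is the Y-flip y_m = 281.006 − y_svg.

Shape 1 is a circle drawn with `<circle>`. Its stroke #000000 means score at S535, F1778. After flipping Y the toolpath is (191.428,225.173) → (186.808,239.391) → (174.714,248.178) → (159.764,248.178) → (147.670,239.391) → (143.050,225.173) → (147.670,210.955) → (159.764,202.168) → (174.714,202.168) → (186.808,210.955) → (191.428,225.173), returning to the start.

Shape 2 is a quadratic bezier drawn with `<path>`. Its stroke #ff00ff means cut at S741, F1394. After flipping Y the toolpath is (195.368,239.480) → (164.005,223.476) → (137.764,205.044) → (116.645,184.184) → (100.649,160.898) → (89.774,135.184).

Shape 3 is a open polyline drawn with `<polyline>`. Its stroke #000000 means score at S535, F1778. After flipping Y the toolpath is (56.827,158.459) → (176.397,8.198) → (203.299,177.993) → (115.526,131.672) → (158.517,63.028).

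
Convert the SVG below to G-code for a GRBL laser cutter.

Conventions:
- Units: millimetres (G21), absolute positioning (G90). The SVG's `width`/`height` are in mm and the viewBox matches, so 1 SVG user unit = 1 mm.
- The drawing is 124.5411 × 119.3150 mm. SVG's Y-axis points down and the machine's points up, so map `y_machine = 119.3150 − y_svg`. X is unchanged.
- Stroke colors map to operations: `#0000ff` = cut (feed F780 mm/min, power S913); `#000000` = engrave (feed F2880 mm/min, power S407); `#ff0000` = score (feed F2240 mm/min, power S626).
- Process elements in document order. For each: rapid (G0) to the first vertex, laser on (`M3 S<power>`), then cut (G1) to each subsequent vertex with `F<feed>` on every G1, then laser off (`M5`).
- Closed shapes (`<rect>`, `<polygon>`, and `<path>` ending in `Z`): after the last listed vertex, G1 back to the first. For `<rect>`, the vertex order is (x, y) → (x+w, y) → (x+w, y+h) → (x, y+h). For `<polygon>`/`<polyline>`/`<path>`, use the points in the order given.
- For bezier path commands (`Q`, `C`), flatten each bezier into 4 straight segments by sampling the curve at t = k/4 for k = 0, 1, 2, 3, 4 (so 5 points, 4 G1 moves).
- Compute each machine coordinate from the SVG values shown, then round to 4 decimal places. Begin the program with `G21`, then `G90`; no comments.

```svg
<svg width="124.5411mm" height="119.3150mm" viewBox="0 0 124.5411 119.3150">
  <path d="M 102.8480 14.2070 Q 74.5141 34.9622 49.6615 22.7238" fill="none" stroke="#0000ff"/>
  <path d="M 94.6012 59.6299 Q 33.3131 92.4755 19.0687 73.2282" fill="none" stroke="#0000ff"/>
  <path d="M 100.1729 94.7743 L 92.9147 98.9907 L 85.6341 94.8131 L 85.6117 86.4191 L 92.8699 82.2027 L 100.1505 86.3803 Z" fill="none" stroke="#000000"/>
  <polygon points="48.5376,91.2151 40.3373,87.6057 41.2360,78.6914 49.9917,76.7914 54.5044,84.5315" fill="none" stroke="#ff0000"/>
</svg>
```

1 u = 1 mm; y_m = 119.3150 − y.

[1] `<path>` quadratic bezier, #0000ff→cut S913 F780: (102.8480,105.1080) → (88.8986,96.7925) → (75.3844,92.6012) → (62.3054,92.5341) → (49.6615,96.5912)

[2] `<path>` quadratic bezier, #0000ff→cut S913 F780: (94.6012,59.6851) → (66.8974,46.5181) → (45.0740,39.8627) → (29.1311,39.7190) → (19.0687,46.0868)

[3] `<path>` regular polygon, #000000→engrave S407 F2880: (100.1729,24.5407) → (92.9147,20.3243) → (85.6341,24.5019) → (85.6117,32.8959) → (92.8699,37.1123) → (100.1505,32.9347) → (100.1729,24.5407) (closed)

[4] `<polygon>` regular polygon, #ff0000→score S626 F2240: (48.5376,28.0999) → (40.3373,31.7093) → (41.2360,40.6236) → (49.9917,42.5236) → (54.5044,34.7835) → (48.5376,28.0999) (closed)

G21
G90
G0 X102.8480 Y105.1080
M3 S913
G1 X88.8986 Y96.7925 F780
G1 X75.3844 Y92.6012 F780
G1 X62.3054 Y92.5341 F780
G1 X49.6615 Y96.5912 F780
M5
G0 X94.6012 Y59.6851
M3 S913
G1 X66.8974 Y46.5181 F780
G1 X45.0740 Y39.8627 F780
G1 X29.1311 Y39.7190 F780
G1 X19.0687 Y46.0868 F780
M5
G0 X100.1729 Y24.5407
M3 S407
G1 X92.9147 Y20.3243 F2880
G1 X85.6341 Y24.5019 F2880
G1 X85.6117 Y32.8959 F2880
G1 X92.8699 Y37.1123 F2880
G1 X100.1505 Y32.9347 F2880
G1 X100.1729 Y24.5407 F2880
M5
G0 X48.5376 Y28.0999
M3 S626
G1 X40.3373 Y31.7093 F2240
G1 X41.2360 Y40.6236 F2240
G1 X49.9917 Y42.5236 F2240
G1 X54.5044 Y34.7835 F2240
G1 X48.5376 Y28.0999 F2240
M5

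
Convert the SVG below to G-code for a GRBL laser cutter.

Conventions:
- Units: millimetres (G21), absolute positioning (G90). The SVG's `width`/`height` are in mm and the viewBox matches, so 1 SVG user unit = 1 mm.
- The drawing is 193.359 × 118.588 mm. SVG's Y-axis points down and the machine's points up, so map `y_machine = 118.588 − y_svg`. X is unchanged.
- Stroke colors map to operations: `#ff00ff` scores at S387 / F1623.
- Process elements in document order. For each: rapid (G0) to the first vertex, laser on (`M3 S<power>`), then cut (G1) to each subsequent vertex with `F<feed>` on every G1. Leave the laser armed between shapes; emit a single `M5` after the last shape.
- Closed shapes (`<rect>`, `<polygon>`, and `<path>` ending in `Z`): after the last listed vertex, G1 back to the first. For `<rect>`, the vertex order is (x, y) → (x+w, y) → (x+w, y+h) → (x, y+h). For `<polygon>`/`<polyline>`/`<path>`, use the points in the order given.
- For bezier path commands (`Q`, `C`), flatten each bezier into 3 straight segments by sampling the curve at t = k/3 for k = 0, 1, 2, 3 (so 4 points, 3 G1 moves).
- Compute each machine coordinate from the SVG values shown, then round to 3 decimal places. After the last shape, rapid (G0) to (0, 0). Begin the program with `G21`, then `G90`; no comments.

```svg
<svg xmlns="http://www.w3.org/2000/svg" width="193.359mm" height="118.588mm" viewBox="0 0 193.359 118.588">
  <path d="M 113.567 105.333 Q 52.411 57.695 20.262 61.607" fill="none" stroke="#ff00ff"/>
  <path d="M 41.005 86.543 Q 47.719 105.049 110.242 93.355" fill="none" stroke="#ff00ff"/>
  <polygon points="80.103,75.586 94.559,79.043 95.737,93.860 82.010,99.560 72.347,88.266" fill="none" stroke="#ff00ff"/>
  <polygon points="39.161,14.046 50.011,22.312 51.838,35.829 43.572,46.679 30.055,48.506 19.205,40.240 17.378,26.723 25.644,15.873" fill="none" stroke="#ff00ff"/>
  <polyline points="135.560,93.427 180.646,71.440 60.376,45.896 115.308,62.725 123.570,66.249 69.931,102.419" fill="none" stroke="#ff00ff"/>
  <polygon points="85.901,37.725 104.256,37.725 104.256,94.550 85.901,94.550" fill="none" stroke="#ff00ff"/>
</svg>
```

viewBox `0 0 193.359 118.588` with mm width/height → 1 unit = 1 mm. Flip: y_m = 118.588 − y_svg.

**Shape 1** — `<path>` quadratic bezier, stroke `#ff00ff` → score (S387, F1623). Control points (SVG): P0=(113.567,105.333), P1=(52.411,57.695), P2=(20.262,61.607); sampled at t=k/3. Machine vertices: (113.567,13.255) → (76.019,39.286) → (44.918,53.861) → (20.262,56.981). Open path.

**Shape 2** — `<path>` quadratic bezier, stroke `#ff00ff` → score (S387, F1623). Control points (SVG): P0=(41.005,86.543), P1=(47.719,105.049), P2=(110.242,93.355); sampled at t=k/3. Machine vertices: (41.005,32.045) → (51.682,23.063) → (74.761,20.793) → (110.242,25.233). Open path.

**Shape 3** — `<polygon>` regular polygon, stroke `#ff00ff` → score (S387, F1623). Machine vertices: (80.103,43.002) → (94.559,39.545) → (95.737,24.728) → (82.010,19.028) → (72.347,30.322) → (80.103,43.002). Closed: final G1 returns to the first vertex.

**Shape 4** — `<polygon>` regular polygon, stroke `#ff00ff` → score (S387, F1623). Machine vertices: (39.161,104.542) → (50.011,96.276) → (51.838,82.759) → (43.572,71.909) → (30.055,70.082) → (19.205,78.348) → (17.378,91.865) → (25.644,102.715) → (39.161,104.542). Closed: final G1 returns to the first vertex.

**Shape 5** — `<polyline>` open polyline, stroke `#ff00ff` → score (S387, F1623). Machine vertices: (135.560,25.161) → (180.646,47.148) → (60.376,72.692) → (115.308,55.863) → (123.570,52.339) → (69.931,16.169). Open path.

**Shape 6** — `<polygon>` rectangle, stroke `#ff00ff` → score (S387, F1623). Machine vertices: (85.901,80.863) → (104.256,80.863) → (104.256,24.038) → (85.901,24.038) → (85.901,80.863). Closed: final G1 returns to the first vertex.

G21
G90
G0 X113.567 Y13.255
M3 S387
G1 X76.019 Y39.286 F1623
G1 X44.918 Y53.861 F1623
G1 X20.262 Y56.981 F1623
G0 X41.005 Y32.045
M3 S387
G1 X51.682 Y23.063 F1623
G1 X74.761 Y20.793 F1623
G1 X110.242 Y25.233 F1623
G0 X80.103 Y43.002
M3 S387
G1 X94.559 Y39.545 F1623
G1 X95.737 Y24.728 F1623
G1 X82.010 Y19.028 F1623
G1 X72.347 Y30.322 F1623
G1 X80.103 Y43.002 F1623
G0 X39.161 Y104.542
M3 S387
G1 X50.011 Y96.276 F1623
G1 X51.838 Y82.759 F1623
G1 X43.572 Y71.909 F1623
G1 X30.055 Y70.082 F1623
G1 X19.205 Y78.348 F1623
G1 X17.378 Y91.865 F1623
G1 X25.644 Y102.715 F1623
G1 X39.161 Y104.542 F1623
G0 X135.560 Y25.161
M3 S387
G1 X180.646 Y47.148 F1623
G1 X60.376 Y72.692 F1623
G1 X115.308 Y55.863 F1623
G1 X123.570 Y52.339 F1623
G1 X69.931 Y16.169 F1623
G0 X85.901 Y80.863
M3 S387
G1 X104.256 Y80.863 F1623
G1 X104.256 Y24.038 F1623
G1 X85.901 Y24.038 F1623
G1 X85.901 Y80.863 F1623
M5
G0 X0.000 Y0.000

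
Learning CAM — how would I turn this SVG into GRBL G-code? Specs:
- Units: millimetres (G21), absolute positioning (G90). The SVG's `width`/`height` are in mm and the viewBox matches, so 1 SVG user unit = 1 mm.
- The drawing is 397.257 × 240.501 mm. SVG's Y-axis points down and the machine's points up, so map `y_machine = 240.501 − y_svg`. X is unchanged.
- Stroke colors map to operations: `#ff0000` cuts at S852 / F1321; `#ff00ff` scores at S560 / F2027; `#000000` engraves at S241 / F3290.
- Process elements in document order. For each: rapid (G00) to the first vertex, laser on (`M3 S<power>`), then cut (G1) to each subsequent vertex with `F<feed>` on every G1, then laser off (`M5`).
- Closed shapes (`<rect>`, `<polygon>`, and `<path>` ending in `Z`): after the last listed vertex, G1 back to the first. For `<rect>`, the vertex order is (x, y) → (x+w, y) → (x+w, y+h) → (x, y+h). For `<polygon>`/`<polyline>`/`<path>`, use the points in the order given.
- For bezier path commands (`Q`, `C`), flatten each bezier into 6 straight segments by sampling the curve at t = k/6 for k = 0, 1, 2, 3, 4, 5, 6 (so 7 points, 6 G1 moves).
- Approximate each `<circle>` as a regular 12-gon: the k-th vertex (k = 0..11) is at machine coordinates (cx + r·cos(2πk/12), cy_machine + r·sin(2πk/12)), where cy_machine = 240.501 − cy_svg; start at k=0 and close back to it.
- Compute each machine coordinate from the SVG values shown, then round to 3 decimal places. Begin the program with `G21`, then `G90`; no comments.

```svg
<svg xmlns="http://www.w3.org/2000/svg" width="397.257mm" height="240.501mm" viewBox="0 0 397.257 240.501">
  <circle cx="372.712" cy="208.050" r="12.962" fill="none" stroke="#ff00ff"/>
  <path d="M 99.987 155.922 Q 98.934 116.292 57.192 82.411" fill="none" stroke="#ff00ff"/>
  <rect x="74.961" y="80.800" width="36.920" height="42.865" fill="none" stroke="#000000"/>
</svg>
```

G21
G90
G00 X385.674 Y32.451
M3 S560
G1 X383.937 Y38.932 F2027
G1 X379.193 Y43.676 F2027
G1 X372.712 Y45.413 F2027
G1 X366.231 Y43.676 F2027
G1 X361.487 Y38.932 F2027
G1 X359.750 Y32.451 F2027
G1 X361.487 Y25.970 F2027
G1 X366.231 Y21.226 F2027
G1 X372.712 Y19.489 F2027
G1 X379.193 Y21.226 F2027
G1 X383.937 Y25.970 F2027
G1 X385.674 Y32.451 F2027
M5
G00 X99.987 Y84.579
M3 S560
G1 X98.506 Y97.629 F2027
G1 X94.764 Y110.360 F2027
G1 X88.762 Y122.772 F2027
G1 X80.499 Y134.864 F2027
G1 X69.976 Y146.637 F2027
G1 X57.192 Y158.090 F2027
M5
G00 X74.961 Y159.701
M3 S241
G1 X111.881 Y159.701 F3290
G1 X111.881 Y116.836 F3290
G1 X74.961 Y116.836 F3290
G1 X74.961 Y159.701 F3290
M5

1 u = 1 mm; y_m = 240.501 − y.

[1] `<circle>` circle, #ff00ff→score S560 F2027: (385.674,32.451) → (383.937,38.932) → (379.193,43.676) → (372.712,45.413) → (366.231,43.676) → (361.487,38.932) → (359.750,32.451) → (361.487,25.970) → (366.231,21.226) → (372.712,19.489) → (379.193,21.226) → (383.937,25.970) → (385.674,32.451) (closed)

[2] `<path>` quadratic bezier, #ff00ff→score S560 F2027: (99.987,84.579) → (98.506,97.629) → (94.764,110.360) → (88.762,122.772) → (80.499,134.864) → (69.976,146.637) → (57.192,158.090)

[3] `<rect>` rectangle, #000000→engrave S241 F3290: (74.961,159.701) → (111.881,159.701) → (111.881,116.836) → (74.961,116.836) → (74.961,159.701) (closed)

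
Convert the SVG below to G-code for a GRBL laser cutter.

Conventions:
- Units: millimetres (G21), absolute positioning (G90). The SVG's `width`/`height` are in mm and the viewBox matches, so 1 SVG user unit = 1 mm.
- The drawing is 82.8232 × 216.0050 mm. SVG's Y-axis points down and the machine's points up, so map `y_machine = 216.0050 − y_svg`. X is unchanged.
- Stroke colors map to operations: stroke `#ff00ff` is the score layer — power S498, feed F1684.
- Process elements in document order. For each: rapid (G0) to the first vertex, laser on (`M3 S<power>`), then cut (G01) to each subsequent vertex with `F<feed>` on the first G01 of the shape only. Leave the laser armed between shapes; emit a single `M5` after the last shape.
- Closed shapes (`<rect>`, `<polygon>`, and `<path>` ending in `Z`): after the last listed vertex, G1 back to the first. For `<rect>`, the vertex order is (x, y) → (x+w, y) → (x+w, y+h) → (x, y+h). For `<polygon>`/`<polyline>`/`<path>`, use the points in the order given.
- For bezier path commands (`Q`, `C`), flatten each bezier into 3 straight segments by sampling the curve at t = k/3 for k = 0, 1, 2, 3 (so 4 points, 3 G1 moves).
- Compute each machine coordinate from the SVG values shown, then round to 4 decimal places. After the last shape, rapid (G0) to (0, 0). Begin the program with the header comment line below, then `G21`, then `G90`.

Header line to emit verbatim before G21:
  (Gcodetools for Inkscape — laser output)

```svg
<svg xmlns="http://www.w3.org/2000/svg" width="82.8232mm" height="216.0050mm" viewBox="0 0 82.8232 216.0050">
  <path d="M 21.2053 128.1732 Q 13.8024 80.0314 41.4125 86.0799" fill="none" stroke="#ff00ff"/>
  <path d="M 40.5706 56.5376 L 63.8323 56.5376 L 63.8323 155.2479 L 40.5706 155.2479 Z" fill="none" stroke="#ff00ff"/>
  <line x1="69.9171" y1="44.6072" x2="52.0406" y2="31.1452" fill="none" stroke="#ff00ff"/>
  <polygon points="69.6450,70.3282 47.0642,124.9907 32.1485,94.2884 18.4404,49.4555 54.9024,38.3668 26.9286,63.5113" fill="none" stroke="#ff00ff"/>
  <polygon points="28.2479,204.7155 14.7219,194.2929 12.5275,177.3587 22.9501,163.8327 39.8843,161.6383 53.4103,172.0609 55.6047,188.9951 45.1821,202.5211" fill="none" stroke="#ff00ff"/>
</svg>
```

viewBox `0 0 82.8232 216.0050` with mm width/height → 1 unit = 1 mm. Flip: y_m = 216.0050 − y_svg.

**Shape 1** — `<path>` quadratic bezier, stroke `#ff00ff` → score (S498, F1684). Control points (SVG): P0=(21.2053,128.1732), P1=(13.8024,80.0314), P2=(41.4125,86.0799); sampled at t=k/3. Machine vertices: (21.2053,87.8318) → (20.1604,113.9052) → (26.8961,127.9363) → (41.4125,129.9251). Open path.

**Shape 2** — `<path>` rectangle, stroke `#ff00ff` → score (S498, F1684). Machine vertices: (40.5706,159.4674) → (63.8323,159.4674) → (63.8323,60.7571) → (40.5706,60.7571) → (40.5706,159.4674). Closed: final G1 returns to the first vertex.

**Shape 3** — `<line>` line segment, stroke `#ff00ff` → score (S498, F1684). Machine vertices: (69.9171,171.3978) → (52.0406,184.8598). Open path.

**Shape 4** — `<polygon>` closed polygon, stroke `#ff00ff` → score (S498, F1684). Machine vertices: (69.6450,145.6768) → (47.0642,91.0143) → (32.1485,121.7166) → (18.4404,166.5495) → (54.9024,177.6382) → (26.9286,152.4937) → (69.6450,145.6768). Closed: final G1 returns to the first vertex.

**Shape 5** — `<polygon>` regular polygon, stroke `#ff00ff` → score (S498, F1684). Machine vertices: (28.2479,11.2895) → (14.7219,21.7121) → (12.5275,38.6463) → (22.9501,52.1723) → (39.8843,54.3667) → (53.4103,43.9441) → (55.6047,27.0099) → (45.1821,13.4839) → (28.2479,11.2895). Closed: final G1 returns to the first vertex.

(Gcodetools for Inkscape — laser output)
G21
G90
G0 X21.2053 Y87.8318
M3 S498
G01 X20.1604 Y113.9052 F1684
G01 X26.8961 Y127.9363
G01 X41.4125 Y129.9251
G0 X40.5706 Y159.4674
M3 S498
G01 X63.8323 Y159.4674 F1684
G01 X63.8323 Y60.7571
G01 X40.5706 Y60.7571
G01 X40.5706 Y159.4674
G0 X69.9171 Y171.3978
M3 S498
G01 X52.0406 Y184.8598 F1684
G0 X69.6450 Y145.6768
M3 S498
G01 X47.0642 Y91.0143 F1684
G01 X32.1485 Y121.7166
G01 X18.4404 Y166.5495
G01 X54.9024 Y177.6382
G01 X26.9286 Y152.4937
G01 X69.6450 Y145.6768
G0 X28.2479 Y11.2895
M3 S498
G01 X14.7219 Y21.7121 F1684
G01 X12.5275 Y38.6463
G01 X22.9501 Y52.1723
G01 X39.8843 Y54.3667
G01 X53.4103 Y43.9441
G01 X55.6047 Y27.0099
G01 X45.1821 Y13.4839
G01 X28.2479 Y11.2895
M5
G0 X0.0000 Y0.0000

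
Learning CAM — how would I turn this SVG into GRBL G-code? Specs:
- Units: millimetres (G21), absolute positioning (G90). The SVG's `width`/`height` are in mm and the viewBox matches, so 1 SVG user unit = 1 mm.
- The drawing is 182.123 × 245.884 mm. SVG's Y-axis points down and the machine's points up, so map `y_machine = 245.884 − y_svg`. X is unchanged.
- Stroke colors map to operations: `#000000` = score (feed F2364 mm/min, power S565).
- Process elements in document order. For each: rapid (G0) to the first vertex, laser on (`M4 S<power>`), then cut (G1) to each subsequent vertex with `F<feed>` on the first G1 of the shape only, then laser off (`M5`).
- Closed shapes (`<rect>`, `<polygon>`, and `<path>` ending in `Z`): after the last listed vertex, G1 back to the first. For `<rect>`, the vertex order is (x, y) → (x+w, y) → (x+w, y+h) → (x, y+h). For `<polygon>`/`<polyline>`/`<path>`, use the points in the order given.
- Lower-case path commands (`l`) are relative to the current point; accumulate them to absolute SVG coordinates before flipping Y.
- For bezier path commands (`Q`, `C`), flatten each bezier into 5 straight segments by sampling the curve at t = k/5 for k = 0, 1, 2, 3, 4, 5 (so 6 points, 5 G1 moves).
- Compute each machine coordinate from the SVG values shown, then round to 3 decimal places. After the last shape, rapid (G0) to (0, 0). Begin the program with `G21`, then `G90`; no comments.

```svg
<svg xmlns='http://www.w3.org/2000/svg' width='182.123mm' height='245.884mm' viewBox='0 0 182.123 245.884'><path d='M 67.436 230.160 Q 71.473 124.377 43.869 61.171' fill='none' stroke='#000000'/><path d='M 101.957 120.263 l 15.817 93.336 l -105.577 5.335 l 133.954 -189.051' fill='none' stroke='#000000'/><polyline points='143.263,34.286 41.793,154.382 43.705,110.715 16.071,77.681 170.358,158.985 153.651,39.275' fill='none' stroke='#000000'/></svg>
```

G21
G90
G0 X67.436 Y15.724
M4 S565
G1 X67.785 Y56.334 F2364
G1 X65.603 Y93.538
G1 X60.890 Y127.336
G1 X53.645 Y157.728
G1 X43.869 Y184.713
M5
G0 X101.957 Y125.621
M4 S565
G1 X117.774 Y32.285 F2364
G1 X12.197 Y26.950
G1 X146.151 Y216.001
M5
G0 X143.263 Y211.598
M4 S565
G1 X41.793 Y91.502 F2364
G1 X43.705 Y135.169
G1 X16.071 Y168.203
G1 X170.358 Y86.899
G1 X153.651 Y206.609
M5
G0 X0.000 Y0.000

viewBox `0 0 182.123 245.884` with mm width/height → 1 unit = 1 mm. Flip: y_m = 245.884 − y_svg.

**Shape 1** — `<path>` quadratic bezier, stroke `#000000` → score (S565, F2364). Control points (SVG): P0=(67.436,230.160), P1=(71.473,124.377), P2=(43.869,61.171); sampled at t=k/5. Machine vertices: (67.436,15.724) → (67.785,56.334) → (65.603,93.538) → (60.890,127.336) → (53.645,157.728) → (43.869,184.713). Open path.

**Shape 2** — `<path>` open polyline, stroke `#000000` → score (S565, F2364). Machine vertices: (101.957,125.621) → (117.774,32.285) → (12.197,26.950) → (146.151,216.001). Open path.

**Shape 3** — `<polyline>` open polyline, stroke `#000000` → score (S565, F2364). Machine vertices: (143.263,211.598) → (41.793,91.502) → (43.705,135.169) → (16.071,168.203) → (170.358,86.899) → (153.651,206.609). Open path.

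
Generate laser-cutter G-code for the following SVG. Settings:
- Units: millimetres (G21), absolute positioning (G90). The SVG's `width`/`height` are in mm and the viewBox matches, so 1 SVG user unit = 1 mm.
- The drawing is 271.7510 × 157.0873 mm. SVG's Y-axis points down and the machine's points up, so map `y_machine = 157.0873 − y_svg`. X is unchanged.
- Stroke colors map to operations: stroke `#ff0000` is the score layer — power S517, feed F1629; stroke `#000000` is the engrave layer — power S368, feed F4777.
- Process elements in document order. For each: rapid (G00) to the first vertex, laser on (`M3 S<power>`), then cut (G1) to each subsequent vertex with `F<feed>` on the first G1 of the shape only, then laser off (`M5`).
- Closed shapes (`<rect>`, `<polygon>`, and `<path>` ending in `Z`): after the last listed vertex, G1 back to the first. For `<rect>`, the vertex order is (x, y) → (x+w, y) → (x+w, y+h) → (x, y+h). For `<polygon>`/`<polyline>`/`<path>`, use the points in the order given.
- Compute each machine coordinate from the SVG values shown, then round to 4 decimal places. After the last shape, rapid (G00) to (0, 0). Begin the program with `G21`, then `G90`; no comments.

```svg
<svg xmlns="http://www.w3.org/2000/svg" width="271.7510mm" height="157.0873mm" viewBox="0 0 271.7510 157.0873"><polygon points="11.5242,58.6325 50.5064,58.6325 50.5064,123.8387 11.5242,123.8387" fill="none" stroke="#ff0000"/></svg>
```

Since the viewBox matches the mm dimensions, user units are millimetres directly. The only transform is the Y-flip y_m = 157.0873 − y_svg.

Shape 1 is a rectangle drawn with `<polygon>`. Its stroke #ff0000 means score at S517, F1629. After flipping Y the toolpath is (11.5242,98.4548) → (50.5064,98.4548) → (50.5064,33.2486) → (11.5242,33.2486) → (11.5242,98.4548), returning to the start.

G21
G90
G00 X11.5242 Y98.4548
M3 S517
G1 X50.5064 Y98.4548 F1629
G1 X50.5064 Y33.2486
G1 X11.5242 Y33.2486
G1 X11.5242 Y98.4548
M5
G00 X0.0000 Y0.0000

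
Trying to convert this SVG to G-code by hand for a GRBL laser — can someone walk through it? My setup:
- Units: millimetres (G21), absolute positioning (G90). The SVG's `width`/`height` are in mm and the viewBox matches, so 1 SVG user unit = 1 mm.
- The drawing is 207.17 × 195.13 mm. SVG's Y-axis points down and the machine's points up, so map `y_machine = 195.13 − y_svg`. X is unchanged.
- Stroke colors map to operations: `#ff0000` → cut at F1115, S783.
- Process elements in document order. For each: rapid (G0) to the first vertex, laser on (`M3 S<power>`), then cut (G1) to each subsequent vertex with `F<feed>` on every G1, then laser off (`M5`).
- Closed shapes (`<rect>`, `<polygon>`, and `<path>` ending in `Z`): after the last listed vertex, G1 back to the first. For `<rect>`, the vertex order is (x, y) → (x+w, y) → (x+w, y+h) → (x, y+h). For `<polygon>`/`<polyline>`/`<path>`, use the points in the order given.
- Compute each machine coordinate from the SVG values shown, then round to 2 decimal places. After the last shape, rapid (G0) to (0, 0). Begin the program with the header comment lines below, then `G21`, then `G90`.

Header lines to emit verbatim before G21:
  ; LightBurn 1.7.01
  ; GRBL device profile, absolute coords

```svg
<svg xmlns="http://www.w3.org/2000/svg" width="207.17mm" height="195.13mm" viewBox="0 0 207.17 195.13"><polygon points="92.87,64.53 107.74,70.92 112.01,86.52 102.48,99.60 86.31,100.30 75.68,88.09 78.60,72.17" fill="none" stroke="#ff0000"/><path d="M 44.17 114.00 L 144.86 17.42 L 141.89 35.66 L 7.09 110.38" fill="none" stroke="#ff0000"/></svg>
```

1 u = 1 mm; y_m = 195.13 − y.

[1] `<polygon>` regular polygon, #ff0000→cut S783 F1115: (92.87,130.60) → (107.74,124.21) → (112.01,108.61) → (102.48,95.53) → (86.31,94.83) → (75.68,107.04) → (78.60,122.96) → (92.87,130.60) (closed)

[2] `<path>` open polyline, #ff0000→cut S783 F1115: (44.17,81.13) → (144.86,177.71) → (141.89,159.47) → (7.09,84.75)

; LightBurn 1.7.01
; GRBL device profile, absolute coords
G21
G90
G0 X92.87 Y130.60
M3 S783
G1 X107.74 Y124.21 F1115
G1 X112.01 Y108.61 F1115
G1 X102.48 Y95.53 F1115
G1 X86.31 Y94.83 F1115
G1 X75.68 Y107.04 F1115
G1 X78.60 Y122.96 F1115
G1 X92.87 Y130.60 F1115
M5
G0 X44.17 Y81.13
M3 S783
G1 X144.86 Y177.71 F1115
G1 X141.89 Y159.47 F1115
G1 X7.09 Y84.75 F1115
M5
G0 X0.00 Y0.00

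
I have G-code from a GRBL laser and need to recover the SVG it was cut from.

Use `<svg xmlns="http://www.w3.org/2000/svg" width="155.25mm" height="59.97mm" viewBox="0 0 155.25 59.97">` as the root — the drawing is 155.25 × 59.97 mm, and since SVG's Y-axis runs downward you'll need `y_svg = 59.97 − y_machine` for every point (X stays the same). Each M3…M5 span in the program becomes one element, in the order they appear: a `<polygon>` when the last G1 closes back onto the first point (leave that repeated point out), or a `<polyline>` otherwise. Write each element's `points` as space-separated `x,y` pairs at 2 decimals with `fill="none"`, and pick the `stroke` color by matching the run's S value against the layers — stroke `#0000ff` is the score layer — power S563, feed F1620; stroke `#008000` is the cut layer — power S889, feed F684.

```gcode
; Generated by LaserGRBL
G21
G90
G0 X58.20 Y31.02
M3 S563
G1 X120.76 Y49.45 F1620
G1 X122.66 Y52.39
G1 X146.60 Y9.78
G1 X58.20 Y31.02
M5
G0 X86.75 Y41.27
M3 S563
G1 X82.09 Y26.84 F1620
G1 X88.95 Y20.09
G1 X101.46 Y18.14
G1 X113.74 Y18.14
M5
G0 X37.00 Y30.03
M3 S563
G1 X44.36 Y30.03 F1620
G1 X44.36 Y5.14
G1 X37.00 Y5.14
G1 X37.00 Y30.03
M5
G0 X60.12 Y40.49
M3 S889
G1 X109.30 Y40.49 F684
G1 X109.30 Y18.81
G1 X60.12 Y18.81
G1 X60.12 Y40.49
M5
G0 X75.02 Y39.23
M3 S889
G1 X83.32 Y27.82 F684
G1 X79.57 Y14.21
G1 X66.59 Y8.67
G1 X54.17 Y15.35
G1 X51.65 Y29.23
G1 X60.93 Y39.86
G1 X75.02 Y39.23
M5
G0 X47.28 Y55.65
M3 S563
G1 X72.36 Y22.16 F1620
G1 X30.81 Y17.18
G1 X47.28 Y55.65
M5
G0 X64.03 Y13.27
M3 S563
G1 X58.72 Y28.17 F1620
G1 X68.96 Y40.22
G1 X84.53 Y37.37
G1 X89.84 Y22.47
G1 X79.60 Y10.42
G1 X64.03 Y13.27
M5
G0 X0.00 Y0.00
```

Each laser-on run becomes one SVG element. Flip Y back into SVG space with y_svg = 59.97 − y_machine.

Run 1: the run's S563 means `#0000ff` (score). The run returns to its start, so emit a `<polygon>` with points (Y-flipped): 58.20,28.95 120.76,10.52 122.66,7.58 146.60,50.19.

Run 2: S563 ⇒ score layer `#0000ff`. The run is open, so emit a `<polyline>` with points (Y-flipped): 86.75,18.70 82.09,33.13 88.95,39.88 101.46,41.83 113.74,41.83.

Run 3: the run's S563 means `#0000ff` (score). The run returns to its start, so emit a `<polygon>` with points (Y-flipped): 37.00,29.94 44.36,29.94 44.36,54.83 37.00,54.83.

Run 4: the run's S889 means `#008000` (cut). The run returns to its start, so emit a `<polygon>` with points (Y-flipped): 60.12,19.48 109.30,19.48 109.30,41.16 60.12,41.16.

Run 5: S889 ⇒ cut layer `#008000`. The run returns to its start, so emit a `<polygon>` with points (Y-flipped): 75.02,20.74 83.32,32.15 79.57,45.76 66.59,51.30 54.17,44.62 51.65,30.74 60.93,20.11.

Run 6: power S563 maps to stroke `#0000ff` (score). The run returns to its start, so emit a `<polygon>` with points (Y-flipped): 47.28,4.32 72.36,37.81 30.81,42.79.

Run 7: S563 ⇒ score layer `#0000ff`. The run returns to its start, so emit a `<polygon>` with points (Y-flipped): 64.03,46.70 58.72,31.80 68.96,19.75 84.53,22.60 89.84,37.50 79.60,49.55.

<svg xmlns="http://www.w3.org/2000/svg" width="155.25mm" height="59.97mm" viewBox="0 0 155.25 59.97">
  <polygon points="58.20,28.95 120.76,10.52 122.66,7.58 146.60,50.19" fill="none" stroke="#0000ff"/>
  <polyline points="86.75,18.70 82.09,33.13 88.95,39.88 101.46,41.83 113.74,41.83" fill="none" stroke="#0000ff"/>
  <polygon points="37.00,29.94 44.36,29.94 44.36,54.83 37.00,54.83" fill="none" stroke="#0000ff"/>
  <polygon points="60.12,19.48 109.30,19.48 109.30,41.16 60.12,41.16" fill="none" stroke="#008000"/>
  <polygon points="75.02,20.74 83.32,32.15 79.57,45.76 66.59,51.30 54.17,44.62 51.65,30.74 60.93,20.11" fill="none" stroke="#008000"/>
  <polygon points="47.28,4.32 72.36,37.81 30.81,42.79" fill="none" stroke="#0000ff"/>
  <polygon points="64.03,46.70 58.72,31.80 68.96,19.75 84.53,22.60 89.84,37.50 79.60,49.55" fill="none" stroke="#0000ff"/>
</svg>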